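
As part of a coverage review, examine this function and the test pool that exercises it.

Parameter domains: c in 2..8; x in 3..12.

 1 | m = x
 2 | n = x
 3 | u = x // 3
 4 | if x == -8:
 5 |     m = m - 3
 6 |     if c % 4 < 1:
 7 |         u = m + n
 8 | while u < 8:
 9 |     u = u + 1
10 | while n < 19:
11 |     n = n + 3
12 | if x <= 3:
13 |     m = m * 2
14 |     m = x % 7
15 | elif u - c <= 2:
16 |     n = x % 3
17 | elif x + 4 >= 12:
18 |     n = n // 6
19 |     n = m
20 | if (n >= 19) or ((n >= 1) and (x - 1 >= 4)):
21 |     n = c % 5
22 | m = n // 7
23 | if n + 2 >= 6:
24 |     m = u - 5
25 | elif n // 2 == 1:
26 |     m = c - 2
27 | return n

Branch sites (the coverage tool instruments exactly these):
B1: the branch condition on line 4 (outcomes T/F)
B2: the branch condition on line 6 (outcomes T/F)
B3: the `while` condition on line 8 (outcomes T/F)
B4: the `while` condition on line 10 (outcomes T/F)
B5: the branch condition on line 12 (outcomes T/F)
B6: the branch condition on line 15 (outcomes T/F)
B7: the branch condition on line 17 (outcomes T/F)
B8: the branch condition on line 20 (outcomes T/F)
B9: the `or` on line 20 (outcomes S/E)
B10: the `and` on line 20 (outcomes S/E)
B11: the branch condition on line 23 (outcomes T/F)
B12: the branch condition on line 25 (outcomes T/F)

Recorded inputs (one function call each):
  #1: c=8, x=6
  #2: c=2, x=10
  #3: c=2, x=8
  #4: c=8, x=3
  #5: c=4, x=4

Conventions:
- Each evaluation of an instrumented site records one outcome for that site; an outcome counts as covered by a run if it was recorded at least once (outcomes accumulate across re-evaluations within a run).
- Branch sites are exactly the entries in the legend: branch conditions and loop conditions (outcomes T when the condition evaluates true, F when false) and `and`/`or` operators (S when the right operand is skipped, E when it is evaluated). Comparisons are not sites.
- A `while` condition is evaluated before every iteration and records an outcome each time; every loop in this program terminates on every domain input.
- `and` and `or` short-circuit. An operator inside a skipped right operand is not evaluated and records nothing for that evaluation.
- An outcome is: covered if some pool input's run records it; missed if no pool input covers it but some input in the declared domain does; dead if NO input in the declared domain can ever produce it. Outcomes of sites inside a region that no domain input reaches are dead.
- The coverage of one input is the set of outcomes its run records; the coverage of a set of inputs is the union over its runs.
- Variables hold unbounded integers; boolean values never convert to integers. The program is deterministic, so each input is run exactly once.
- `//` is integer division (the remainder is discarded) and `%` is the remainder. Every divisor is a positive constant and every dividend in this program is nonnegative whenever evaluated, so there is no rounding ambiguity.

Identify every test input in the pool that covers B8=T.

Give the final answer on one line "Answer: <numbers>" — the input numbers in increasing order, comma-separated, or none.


input #1 (c=8, x=6): never hits B8=T
input #2 (c=2, x=10): hits B8=T
input #3 (c=2, x=8): hits B8=T
input #4 (c=8, x=3): hits B8=T
input #5 (c=4, x=4): hits B8=T
Answer: 2, 3, 4, 5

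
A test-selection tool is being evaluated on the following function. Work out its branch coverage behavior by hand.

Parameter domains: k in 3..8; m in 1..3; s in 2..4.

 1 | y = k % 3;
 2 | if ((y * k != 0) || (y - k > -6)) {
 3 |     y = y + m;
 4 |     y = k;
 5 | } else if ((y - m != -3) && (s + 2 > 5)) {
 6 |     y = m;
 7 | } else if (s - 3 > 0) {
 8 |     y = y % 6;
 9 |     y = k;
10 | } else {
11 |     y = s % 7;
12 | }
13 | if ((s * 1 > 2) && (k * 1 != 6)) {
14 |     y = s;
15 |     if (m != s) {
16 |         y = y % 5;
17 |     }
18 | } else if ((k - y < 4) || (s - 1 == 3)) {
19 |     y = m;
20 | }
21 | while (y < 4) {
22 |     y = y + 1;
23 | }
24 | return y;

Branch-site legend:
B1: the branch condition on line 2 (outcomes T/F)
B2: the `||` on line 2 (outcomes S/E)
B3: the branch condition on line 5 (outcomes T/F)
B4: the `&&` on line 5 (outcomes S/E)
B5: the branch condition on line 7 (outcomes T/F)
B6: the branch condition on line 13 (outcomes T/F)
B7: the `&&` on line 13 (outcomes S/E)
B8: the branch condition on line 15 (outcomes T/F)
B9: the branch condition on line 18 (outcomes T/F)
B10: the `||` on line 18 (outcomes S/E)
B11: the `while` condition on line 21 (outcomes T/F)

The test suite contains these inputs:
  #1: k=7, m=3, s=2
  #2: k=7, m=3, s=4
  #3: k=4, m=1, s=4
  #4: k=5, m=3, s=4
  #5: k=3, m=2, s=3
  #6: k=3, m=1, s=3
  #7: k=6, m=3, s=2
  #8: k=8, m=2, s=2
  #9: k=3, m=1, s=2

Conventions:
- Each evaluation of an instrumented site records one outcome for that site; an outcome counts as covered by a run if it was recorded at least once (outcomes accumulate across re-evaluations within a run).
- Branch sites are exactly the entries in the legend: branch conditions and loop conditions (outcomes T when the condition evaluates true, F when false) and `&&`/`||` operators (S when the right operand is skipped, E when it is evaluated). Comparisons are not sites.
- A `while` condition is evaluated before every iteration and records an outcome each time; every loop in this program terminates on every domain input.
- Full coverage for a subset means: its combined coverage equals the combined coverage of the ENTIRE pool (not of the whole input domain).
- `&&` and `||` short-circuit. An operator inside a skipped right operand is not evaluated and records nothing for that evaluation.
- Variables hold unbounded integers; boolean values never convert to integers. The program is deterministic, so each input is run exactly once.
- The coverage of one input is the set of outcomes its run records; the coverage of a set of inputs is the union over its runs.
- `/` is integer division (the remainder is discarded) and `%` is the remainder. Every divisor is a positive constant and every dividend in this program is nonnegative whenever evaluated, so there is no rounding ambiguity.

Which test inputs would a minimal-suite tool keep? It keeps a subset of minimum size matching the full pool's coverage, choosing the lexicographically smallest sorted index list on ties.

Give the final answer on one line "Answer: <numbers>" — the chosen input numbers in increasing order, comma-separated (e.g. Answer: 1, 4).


input #1 (k=7, m=3, s=2): covers B1=T, B2=S, B6=F, B7=S, B9=T, B10=S, B11=T, B11=F
input #2 (k=7, m=3, s=4): covers B1=T, B2=S, B6=T, B7=E, B8=T, B11=F
input #3 (k=4, m=1, s=4): covers B1=T, B2=S, B6=T, B7=E, B8=T, B11=F
input #4 (k=5, m=3, s=4): covers B1=T, B2=S, B6=T, B7=E, B8=T, B11=F
input #5 (k=3, m=2, s=3): covers B1=T, B2=E, B6=T, B7=E, B8=T, B11=T, B11=F
input #6 (k=3, m=1, s=3): covers B1=T, B2=E, B6=T, B7=E, B8=T, B11=T, B11=F
input #7 (k=6, m=3, s=2): covers B1=F, B2=E, B3=F, B4=S, B5=F, B6=F, B7=S, B9=F, B10=E, B11=T, B11=F
input #8 (k=8, m=2, s=2): covers B1=T, B2=S, B6=F, B7=S, B9=T, B10=S, B11=T, B11=F
input #9 (k=3, m=1, s=2): covers B1=T, B2=E, B6=F, B7=S, B9=T, B10=S, B11=T, B11=F
together the pool reaches 18 outcomes: B1=T, B1=F, B2=S, B2=E, B3=F, B4=S, B5=F, B6=T, B6=F, B7=S, B7=E, B8=T, B9=T, B9=F, B10=S, B10=E, B11=T, B11=F
every size-1 subset falls short of the 18 outcomes (best: 11/18)
every size-2 subset falls short of the 18 outcomes (best: 16/18)
size 3: inputs {1, 2, 7} cover all 18 outcomes, and no lexicographically smaller subset of this size does
Answer: 1, 2, 7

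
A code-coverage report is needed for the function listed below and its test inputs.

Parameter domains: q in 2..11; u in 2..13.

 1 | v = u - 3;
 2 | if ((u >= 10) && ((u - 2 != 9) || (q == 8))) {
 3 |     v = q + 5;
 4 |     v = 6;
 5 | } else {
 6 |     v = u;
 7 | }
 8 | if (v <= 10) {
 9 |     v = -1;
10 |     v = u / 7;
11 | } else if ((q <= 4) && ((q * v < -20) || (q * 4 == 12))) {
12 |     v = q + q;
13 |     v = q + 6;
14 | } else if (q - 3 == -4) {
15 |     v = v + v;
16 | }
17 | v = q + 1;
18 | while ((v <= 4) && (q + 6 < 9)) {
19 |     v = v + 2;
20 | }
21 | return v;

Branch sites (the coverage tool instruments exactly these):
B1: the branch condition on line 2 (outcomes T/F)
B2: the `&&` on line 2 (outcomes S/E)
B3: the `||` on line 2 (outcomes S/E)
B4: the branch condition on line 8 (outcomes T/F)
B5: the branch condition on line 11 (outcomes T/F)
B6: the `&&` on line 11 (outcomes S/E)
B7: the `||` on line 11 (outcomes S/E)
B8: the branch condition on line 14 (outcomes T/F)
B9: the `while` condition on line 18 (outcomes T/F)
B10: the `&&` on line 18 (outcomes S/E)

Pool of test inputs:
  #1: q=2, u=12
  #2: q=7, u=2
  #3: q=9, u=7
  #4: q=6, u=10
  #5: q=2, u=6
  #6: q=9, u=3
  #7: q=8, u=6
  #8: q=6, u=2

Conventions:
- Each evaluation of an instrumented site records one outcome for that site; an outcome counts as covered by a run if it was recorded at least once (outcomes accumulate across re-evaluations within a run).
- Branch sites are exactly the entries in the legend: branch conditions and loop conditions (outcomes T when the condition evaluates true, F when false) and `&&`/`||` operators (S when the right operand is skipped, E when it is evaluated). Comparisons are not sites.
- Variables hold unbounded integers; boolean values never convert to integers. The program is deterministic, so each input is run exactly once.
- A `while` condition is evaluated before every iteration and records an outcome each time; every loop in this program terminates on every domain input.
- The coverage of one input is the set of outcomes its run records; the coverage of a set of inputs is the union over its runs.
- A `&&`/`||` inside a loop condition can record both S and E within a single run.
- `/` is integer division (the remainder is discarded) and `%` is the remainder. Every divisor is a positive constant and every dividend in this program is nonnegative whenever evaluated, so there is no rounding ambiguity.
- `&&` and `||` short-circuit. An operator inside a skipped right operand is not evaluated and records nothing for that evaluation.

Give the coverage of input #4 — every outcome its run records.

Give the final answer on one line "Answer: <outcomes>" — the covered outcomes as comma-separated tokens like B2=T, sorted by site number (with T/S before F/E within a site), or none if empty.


Tracing the run of input #4 (q=6, u=10):
  B2->E, B3->S, B1->T, B4->T, B10->S, B9->F
collecting distinct outcomes: B1=T, B2=E, B3=S, B4=T, B9=F, B10=S
Answer: B1=T, B2=E, B3=S, B4=T, B9=F, B10=S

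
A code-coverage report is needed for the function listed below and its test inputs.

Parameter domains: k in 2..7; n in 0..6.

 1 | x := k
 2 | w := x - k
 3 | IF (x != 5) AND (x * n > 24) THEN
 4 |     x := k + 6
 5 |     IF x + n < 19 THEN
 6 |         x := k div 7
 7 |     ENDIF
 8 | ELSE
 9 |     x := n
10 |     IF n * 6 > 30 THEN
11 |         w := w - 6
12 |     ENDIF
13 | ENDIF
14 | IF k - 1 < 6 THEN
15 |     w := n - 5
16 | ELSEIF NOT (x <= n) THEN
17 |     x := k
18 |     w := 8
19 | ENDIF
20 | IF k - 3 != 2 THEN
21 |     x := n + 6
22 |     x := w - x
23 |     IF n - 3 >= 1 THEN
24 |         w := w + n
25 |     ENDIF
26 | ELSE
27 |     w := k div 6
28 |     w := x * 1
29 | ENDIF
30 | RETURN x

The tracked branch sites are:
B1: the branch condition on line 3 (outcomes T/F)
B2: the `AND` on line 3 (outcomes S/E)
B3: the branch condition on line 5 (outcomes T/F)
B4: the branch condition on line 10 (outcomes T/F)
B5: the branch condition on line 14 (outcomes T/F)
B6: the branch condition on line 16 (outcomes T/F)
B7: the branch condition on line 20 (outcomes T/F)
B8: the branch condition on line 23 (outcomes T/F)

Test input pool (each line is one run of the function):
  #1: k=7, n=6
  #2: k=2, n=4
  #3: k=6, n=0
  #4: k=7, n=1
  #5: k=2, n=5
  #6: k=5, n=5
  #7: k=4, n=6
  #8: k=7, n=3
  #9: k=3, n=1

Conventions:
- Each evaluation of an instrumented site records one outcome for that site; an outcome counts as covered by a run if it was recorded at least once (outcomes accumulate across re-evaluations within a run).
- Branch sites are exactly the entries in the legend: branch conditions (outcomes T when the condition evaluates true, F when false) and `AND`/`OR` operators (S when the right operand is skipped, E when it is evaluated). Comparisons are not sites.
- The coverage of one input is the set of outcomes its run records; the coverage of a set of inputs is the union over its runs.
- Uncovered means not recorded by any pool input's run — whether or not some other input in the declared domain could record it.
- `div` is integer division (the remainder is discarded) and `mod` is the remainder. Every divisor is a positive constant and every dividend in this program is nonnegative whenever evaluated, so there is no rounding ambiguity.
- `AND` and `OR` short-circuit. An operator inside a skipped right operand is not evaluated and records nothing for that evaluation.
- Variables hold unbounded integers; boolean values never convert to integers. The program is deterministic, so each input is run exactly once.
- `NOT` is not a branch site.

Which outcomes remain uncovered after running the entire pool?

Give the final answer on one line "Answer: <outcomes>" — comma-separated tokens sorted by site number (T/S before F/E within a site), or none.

input #1 (k=7, n=6): events B2->E, B1->T, B3->F, B5->F, B6->T, B7->T, B8->T; covers B1=T, B2=E, B3=F, B5=F, B6=T, B7=T, B8=T
input #2 (k=2, n=4): events B2->E, B1->F, B4->F, B5->T, B7->T, B8->T; covers B1=F, B2=E, B4=F, B5=T, B7=T, B8=T
input #3 (k=6, n=0): events B2->E, B1->F, B4->F, B5->T, B7->T, B8->F; covers B1=F, B2=E, B4=F, B5=T, B7=T, B8=F
input #4 (k=7, n=1): events B2->E, B1->F, B4->F, B5->F, B6->F, B7->T, B8->F; covers B1=F, B2=E, B4=F, B5=F, B6=F, B7=T, B8=F
input #5 (k=2, n=5): events B2->E, B1->F, B4->F, B5->T, B7->T, B8->T; covers B1=F, B2=E, B4=F, B5=T, B7=T, B8=T
input #6 (k=5, n=5): events B2->S, B1->F, B4->F, B5->T, B7->F; covers B1=F, B2=S, B4=F, B5=T, B7=F
input #7 (k=4, n=6): events B2->E, B1->F, B4->T, B5->T, B7->T, B8->T; covers B1=F, B2=E, B4=T, B5=T, B7=T, B8=T
input #8 (k=7, n=3): events B2->E, B1->F, B4->F, B5->F, B6->F, B7->T, B8->F; covers B1=F, B2=E, B4=F, B5=F, B6=F, B7=T, B8=F
input #9 (k=3, n=1): events B2->E, B1->F, B4->F, B5->T, B7->T, B8->F; covers B1=F, B2=E, B4=F, B5=T, B7=T, B8=F
union over the pool: B1=T, B1=F, B2=S, B2=E, B3=F, B4=T, B4=F, B5=T, B5=F, B6=T, B6=F, B7=T, B7=F, B8=T, B8=F
uncovered (1 of 16): B3=T

Answer: B3=T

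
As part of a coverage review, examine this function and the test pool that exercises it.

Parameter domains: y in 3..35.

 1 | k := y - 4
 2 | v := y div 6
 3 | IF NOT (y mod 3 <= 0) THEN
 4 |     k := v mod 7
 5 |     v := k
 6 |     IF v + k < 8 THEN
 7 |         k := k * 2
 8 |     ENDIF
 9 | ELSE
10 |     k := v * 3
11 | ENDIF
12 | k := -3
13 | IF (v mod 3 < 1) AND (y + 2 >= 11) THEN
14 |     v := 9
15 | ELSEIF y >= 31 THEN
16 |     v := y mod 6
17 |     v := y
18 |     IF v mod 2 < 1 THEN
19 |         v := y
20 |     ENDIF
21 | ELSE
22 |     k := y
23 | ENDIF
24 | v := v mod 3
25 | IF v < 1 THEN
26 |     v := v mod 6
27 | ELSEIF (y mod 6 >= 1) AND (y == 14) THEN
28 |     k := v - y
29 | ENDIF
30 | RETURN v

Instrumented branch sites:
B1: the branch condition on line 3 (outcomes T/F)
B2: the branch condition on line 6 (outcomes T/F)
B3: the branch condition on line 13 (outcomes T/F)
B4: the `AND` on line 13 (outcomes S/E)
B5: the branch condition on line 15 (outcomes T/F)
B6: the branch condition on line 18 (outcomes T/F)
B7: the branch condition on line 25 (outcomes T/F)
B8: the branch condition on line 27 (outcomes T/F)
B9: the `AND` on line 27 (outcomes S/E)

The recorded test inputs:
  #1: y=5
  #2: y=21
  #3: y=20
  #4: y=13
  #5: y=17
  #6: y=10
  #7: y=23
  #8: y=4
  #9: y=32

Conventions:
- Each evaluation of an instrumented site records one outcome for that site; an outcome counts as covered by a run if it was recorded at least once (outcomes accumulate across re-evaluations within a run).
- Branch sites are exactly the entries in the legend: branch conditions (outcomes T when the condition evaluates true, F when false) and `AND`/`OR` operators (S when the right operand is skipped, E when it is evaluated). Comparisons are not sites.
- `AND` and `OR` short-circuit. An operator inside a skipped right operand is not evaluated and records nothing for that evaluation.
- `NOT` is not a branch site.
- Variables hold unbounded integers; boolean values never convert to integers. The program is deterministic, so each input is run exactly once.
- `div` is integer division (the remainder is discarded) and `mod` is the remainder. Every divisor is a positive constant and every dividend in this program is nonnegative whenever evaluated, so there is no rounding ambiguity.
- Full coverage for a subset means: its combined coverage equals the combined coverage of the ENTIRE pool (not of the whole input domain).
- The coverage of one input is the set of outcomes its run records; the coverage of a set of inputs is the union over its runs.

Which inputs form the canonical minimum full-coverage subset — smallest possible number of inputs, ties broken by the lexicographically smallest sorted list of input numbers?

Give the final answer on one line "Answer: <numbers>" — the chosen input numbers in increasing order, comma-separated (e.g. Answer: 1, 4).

#1 (y=5) -> B1->T, B2->T, B4->E, B3->F, B5->F, B7->T; covered: B1=T, B2=T, B3=F, B4=E, B5=F, B7=T
#2 (y=21) -> B1->F, B4->E, B3->T, B7->T; covered: B1=F, B3=T, B4=E, B7=T
#3 (y=20) -> B1->T, B2->T, B4->E, B3->T, B7->T; covered: B1=T, B2=T, B3=T, B4=E, B7=T
#4 (y=13) -> B1->T, B2->T, B4->S, B3->F, B5->F, B7->F, B9->E, B8->F; covered: B1=T, B2=T, B3=F, B4=S, B5=F, B7=F, B8=F, B9=E
#5 (y=17) -> B1->T, B2->T, B4->S, B3->F, B5->F, B7->F, B9->E, B8->F; covered: B1=T, B2=T, B3=F, B4=S, B5=F, B7=F, B8=F, B9=E
#6 (y=10) -> B1->T, B2->T, B4->S, B3->F, B5->F, B7->F, B9->E, B8->F; covered: B1=T, B2=T, B3=F, B4=S, B5=F, B7=F, B8=F, B9=E
#7 (y=23) -> B1->T, B2->T, B4->E, B3->T, B7->T; covered: B1=T, B2=T, B3=T, B4=E, B7=T
#8 (y=4) -> B1->T, B2->T, B4->E, B3->F, B5->F, B7->T; covered: B1=T, B2=T, B3=F, B4=E, B5=F, B7=T
#9 (y=32) -> B1->T, B2->F, B4->S, B3->F, B5->T, B6->T, B7->F, B9->E, B8->F; covered: B1=T, B2=F, B3=F, B4=S, B5=T, B6=T, B7=F, B8=F, B9=E
pool-wide coverage (15 outcomes): B1=T, B1=F, B2=T, B2=F, B3=T, B3=F, B4=S, B4=E, B5=T, B5=F, B6=T, B7=T, B7=F, B8=F, B9=E
size 1 is not enough: best union over all size-1 subsets is 9/15
size 2 is not enough: best union over all size-2 subsets is 13/15
the canonical winner is {1, 2, 9}: size 3, full 15-outcome coverage, earliest index list among size-3 covers

Answer: 1, 2, 9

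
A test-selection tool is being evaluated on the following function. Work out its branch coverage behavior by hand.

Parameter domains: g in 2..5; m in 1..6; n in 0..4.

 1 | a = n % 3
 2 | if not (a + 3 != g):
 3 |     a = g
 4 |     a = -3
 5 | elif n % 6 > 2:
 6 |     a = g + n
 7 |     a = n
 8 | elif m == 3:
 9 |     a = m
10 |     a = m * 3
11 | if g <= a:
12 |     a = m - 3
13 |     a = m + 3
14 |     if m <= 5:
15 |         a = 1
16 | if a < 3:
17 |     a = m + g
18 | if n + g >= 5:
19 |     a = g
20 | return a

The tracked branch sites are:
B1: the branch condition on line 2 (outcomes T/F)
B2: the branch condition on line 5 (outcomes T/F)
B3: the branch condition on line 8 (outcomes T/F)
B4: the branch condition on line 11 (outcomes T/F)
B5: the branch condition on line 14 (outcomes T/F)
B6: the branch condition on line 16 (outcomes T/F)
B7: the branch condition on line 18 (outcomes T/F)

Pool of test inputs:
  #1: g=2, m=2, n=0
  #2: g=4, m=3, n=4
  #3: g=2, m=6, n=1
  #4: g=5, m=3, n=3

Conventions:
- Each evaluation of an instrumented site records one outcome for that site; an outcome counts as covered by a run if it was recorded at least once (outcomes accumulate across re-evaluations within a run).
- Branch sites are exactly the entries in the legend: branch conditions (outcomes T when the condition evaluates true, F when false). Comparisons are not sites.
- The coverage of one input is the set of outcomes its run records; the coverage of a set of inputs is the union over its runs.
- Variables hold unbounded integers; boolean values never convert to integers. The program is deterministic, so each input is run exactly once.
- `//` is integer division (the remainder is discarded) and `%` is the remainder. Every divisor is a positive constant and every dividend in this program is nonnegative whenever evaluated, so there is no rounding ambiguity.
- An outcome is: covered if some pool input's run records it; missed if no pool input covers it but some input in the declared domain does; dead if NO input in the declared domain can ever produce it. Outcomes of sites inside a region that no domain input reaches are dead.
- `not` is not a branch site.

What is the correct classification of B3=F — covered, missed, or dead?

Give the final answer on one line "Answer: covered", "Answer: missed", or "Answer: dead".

B3=F is recorded by pool input(s) 1, 3 -> covered

Answer: covered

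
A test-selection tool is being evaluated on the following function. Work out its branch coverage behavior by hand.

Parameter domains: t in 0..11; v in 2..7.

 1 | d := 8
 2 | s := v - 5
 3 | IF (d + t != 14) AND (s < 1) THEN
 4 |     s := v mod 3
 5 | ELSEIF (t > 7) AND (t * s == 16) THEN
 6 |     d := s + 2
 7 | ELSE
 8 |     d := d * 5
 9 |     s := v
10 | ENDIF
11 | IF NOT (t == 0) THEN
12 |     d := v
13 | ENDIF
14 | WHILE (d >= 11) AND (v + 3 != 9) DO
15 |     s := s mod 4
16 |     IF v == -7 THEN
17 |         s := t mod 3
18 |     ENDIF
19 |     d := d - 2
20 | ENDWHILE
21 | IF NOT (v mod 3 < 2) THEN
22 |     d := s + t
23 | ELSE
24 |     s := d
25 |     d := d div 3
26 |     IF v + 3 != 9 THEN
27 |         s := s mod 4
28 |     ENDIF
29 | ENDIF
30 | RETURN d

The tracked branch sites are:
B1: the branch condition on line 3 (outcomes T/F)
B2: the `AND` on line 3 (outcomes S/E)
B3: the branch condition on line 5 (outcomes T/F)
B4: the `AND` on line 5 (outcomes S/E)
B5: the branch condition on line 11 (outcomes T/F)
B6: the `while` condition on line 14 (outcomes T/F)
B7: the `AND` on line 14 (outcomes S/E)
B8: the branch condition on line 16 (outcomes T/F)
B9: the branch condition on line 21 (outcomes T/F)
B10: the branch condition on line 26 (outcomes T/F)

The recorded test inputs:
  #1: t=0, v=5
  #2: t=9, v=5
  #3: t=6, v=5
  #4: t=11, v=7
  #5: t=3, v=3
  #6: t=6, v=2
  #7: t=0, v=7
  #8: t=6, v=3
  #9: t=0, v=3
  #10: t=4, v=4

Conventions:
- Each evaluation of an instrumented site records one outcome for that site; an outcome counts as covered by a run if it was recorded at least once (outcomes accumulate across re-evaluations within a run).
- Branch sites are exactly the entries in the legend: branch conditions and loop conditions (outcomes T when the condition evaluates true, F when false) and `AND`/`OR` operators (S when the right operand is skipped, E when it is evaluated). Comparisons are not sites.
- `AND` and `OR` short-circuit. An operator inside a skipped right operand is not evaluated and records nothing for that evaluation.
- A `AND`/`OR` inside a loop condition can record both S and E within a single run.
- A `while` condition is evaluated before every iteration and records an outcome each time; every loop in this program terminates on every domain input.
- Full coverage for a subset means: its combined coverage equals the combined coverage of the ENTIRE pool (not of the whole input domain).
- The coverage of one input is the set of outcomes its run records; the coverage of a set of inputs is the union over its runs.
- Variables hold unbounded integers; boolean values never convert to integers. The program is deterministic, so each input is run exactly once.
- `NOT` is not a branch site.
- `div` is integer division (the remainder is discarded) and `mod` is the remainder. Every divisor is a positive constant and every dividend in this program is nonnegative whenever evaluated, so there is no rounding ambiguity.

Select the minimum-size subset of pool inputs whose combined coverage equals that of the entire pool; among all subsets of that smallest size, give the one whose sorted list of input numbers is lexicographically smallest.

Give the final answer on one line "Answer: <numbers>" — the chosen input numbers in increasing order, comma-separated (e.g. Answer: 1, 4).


#1 (t=0, v=5) -> B2->E, B1->T, B5->F, B7->S, B6->F, B9->T; covered: B1=T, B2=E, B5=F, B6=F, B7=S, B9=T
#2 (t=9, v=5) -> B2->E, B1->T, B5->T, B7->S, B6->F, B9->T; covered: B1=T, B2=E, B5=T, B6=F, B7=S, B9=T
#3 (t=6, v=5) -> B2->S, B1->F, B4->S, B3->F, B5->T, B7->S, B6->F, B9->T; covered: B1=F, B2=S, B3=F, B4=S, B5=T, B6=F, B7=S, B9=T
#4 (t=11, v=7) -> B2->E, B1->F, B4->E, B3->F, B5->T, B7->S, B6->F, B9->F, B10->T; covered: B1=F, B2=E, B3=F, B4=E, B5=T, B6=F, B7=S, B9=F, B10=T
#5 (t=3, v=3) -> B2->E, B1->T, B5->T, B7->S, B6->F, B9->F, B10->T; covered: B1=T, B2=E, B5=T, B6=F, B7=S, B9=F, B10=T
#6 (t=6, v=2) -> B2->S, B1->F, B4->S, B3->F, B5->T, B7->S, B6->F, B9->T; covered: B1=F, B2=S, B3=F, B4=S, B5=T, B6=F, B7=S, B9=T
#7 (t=0, v=7) -> B2->E, B1->F, B4->S, B3->F, B5->F, B7->E, B6->T, B8->F, B7->E, B6->T, B8->F, B7->E, B6->T, B8->F, ...; covered: B1=F, B2=E, B3=F, B4=S, B5=F, B6=T, B6=F, B7=S, B7=E, B8=F, B9=F, B10=T
#8 (t=6, v=3) -> B2->S, B1->F, B4->S, B3->F, B5->T, B7->S, B6->F, B9->F, B10->T; covered: B1=F, B2=S, B3=F, B4=S, B5=T, B6=F, B7=S, B9=F, B10=T
#9 (t=0, v=3) -> B2->E, B1->T, B5->F, B7->S, B6->F, B9->F, B10->T; covered: B1=T, B2=E, B5=F, B6=F, B7=S, B9=F, B10=T
#10 (t=4, v=4) -> B2->E, B1->T, B5->T, B7->S, B6->F, B9->F, B10->T; covered: B1=T, B2=E, B5=T, B6=F, B7=S, B9=F, B10=T
together the pool reaches 17 outcomes: B1=T, B1=F, B2=S, B2=E, B3=F, B4=S, B4=E, B5=T, B5=F, B6=T, B6=F, B7=S, B7=E, B8=F, B9=T, B9=F, B10=T
size 1 is not enough: best union over all size-1 subsets is 12/17
size 2 is not enough: best union over all size-2 subsets is 15/17
size 3 is not enough: best union over all size-3 subsets is 16/17
the canonical winner is {1, 3, 4, 7}: size 4, full 17-outcome coverage, earliest index list among size-4 covers
Answer: 1, 3, 4, 7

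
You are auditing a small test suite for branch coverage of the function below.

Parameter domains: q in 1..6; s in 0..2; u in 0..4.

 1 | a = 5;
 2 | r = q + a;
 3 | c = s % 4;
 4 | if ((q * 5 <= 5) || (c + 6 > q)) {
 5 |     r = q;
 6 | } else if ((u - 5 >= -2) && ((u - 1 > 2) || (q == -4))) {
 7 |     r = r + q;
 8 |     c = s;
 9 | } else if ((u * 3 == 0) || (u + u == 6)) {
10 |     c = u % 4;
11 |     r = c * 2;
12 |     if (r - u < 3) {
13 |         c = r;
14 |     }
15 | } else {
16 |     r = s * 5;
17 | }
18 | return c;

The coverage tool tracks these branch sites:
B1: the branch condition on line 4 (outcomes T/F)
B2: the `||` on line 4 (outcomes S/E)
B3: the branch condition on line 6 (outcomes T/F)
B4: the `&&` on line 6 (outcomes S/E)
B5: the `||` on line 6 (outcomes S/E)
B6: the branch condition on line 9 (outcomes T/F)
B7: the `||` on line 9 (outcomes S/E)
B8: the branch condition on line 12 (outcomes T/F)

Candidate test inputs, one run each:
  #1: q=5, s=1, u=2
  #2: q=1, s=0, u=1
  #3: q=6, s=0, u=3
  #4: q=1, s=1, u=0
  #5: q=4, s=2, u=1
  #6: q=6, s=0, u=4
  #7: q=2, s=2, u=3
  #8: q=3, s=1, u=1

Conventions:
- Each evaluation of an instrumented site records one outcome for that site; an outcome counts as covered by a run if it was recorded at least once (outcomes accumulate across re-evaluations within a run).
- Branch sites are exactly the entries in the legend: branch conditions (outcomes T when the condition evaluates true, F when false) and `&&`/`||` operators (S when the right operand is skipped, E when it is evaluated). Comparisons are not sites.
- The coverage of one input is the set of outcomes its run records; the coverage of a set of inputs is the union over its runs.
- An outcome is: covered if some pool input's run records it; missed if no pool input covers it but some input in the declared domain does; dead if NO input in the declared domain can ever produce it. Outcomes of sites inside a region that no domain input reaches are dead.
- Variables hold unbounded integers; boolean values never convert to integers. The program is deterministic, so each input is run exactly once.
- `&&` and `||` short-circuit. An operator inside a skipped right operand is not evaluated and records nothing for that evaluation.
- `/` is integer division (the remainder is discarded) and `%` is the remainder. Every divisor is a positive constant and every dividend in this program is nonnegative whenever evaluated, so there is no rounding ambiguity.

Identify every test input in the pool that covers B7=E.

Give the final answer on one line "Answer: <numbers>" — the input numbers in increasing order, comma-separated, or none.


input #1 (q=5, s=1, u=2): misses B7=E
input #2 (q=1, s=0, u=1): misses B7=E
input #3 (q=6, s=0, u=3): covers B7=E
input #4 (q=1, s=1, u=0): misses B7=E
input #5 (q=4, s=2, u=1): misses B7=E
input #6 (q=6, s=0, u=4): misses B7=E
input #7 (q=2, s=2, u=3): misses B7=E
input #8 (q=3, s=1, u=1): misses B7=E
Answer: 3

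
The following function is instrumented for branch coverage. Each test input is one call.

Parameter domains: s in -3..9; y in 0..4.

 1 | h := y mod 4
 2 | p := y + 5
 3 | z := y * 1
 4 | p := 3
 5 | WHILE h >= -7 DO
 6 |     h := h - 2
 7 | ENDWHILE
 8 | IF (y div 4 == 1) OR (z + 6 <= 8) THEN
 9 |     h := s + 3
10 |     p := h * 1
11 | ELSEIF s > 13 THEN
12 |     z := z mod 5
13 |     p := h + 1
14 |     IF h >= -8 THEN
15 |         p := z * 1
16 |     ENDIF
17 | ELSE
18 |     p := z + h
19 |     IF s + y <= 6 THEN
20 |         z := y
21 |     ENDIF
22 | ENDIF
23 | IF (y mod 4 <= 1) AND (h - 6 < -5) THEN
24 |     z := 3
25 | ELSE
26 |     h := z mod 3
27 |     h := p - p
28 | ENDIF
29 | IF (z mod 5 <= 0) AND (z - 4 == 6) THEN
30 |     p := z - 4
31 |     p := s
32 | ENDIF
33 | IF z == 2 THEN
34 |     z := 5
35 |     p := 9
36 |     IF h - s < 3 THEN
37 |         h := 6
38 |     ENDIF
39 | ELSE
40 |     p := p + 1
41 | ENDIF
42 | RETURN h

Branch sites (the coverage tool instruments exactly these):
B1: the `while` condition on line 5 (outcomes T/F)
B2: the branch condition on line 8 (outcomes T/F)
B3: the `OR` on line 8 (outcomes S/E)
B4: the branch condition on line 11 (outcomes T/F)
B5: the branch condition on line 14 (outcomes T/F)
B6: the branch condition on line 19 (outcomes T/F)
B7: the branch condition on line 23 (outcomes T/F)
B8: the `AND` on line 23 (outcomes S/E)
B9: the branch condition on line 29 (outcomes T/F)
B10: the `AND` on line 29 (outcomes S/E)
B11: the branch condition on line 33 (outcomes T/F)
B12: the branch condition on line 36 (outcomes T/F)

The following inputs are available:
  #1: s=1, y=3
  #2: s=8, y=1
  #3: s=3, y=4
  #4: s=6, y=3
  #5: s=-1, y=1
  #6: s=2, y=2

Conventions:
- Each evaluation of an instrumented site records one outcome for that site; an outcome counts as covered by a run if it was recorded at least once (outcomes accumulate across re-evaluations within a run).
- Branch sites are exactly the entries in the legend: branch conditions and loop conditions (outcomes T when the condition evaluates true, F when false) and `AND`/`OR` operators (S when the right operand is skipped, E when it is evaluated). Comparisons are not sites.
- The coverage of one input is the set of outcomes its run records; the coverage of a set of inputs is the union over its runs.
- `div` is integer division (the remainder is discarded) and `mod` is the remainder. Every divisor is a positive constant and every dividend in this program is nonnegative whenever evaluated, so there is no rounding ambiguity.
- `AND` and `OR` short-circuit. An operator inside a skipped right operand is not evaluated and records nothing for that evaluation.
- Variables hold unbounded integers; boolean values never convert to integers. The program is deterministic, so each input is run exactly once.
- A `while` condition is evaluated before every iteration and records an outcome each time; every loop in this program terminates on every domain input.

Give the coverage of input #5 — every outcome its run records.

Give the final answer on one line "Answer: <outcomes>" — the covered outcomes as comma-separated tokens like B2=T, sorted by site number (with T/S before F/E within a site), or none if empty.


Simulating input #5 (s=-1, y=1) step by step:
  B1->T, B1->T, B1->T, B1->T, B1->T, B1->F, B3->E, B2->T, B8->E, B7->F
  B10->S, B9->F, B11->F
distinct outcomes covered: B1=T, B1=F, B2=T, B3=E, B7=F, B8=E, B9=F, B10=S, B11=F
Answer: B1=T, B1=F, B2=T, B3=E, B7=F, B8=E, B9=F, B10=S, B11=F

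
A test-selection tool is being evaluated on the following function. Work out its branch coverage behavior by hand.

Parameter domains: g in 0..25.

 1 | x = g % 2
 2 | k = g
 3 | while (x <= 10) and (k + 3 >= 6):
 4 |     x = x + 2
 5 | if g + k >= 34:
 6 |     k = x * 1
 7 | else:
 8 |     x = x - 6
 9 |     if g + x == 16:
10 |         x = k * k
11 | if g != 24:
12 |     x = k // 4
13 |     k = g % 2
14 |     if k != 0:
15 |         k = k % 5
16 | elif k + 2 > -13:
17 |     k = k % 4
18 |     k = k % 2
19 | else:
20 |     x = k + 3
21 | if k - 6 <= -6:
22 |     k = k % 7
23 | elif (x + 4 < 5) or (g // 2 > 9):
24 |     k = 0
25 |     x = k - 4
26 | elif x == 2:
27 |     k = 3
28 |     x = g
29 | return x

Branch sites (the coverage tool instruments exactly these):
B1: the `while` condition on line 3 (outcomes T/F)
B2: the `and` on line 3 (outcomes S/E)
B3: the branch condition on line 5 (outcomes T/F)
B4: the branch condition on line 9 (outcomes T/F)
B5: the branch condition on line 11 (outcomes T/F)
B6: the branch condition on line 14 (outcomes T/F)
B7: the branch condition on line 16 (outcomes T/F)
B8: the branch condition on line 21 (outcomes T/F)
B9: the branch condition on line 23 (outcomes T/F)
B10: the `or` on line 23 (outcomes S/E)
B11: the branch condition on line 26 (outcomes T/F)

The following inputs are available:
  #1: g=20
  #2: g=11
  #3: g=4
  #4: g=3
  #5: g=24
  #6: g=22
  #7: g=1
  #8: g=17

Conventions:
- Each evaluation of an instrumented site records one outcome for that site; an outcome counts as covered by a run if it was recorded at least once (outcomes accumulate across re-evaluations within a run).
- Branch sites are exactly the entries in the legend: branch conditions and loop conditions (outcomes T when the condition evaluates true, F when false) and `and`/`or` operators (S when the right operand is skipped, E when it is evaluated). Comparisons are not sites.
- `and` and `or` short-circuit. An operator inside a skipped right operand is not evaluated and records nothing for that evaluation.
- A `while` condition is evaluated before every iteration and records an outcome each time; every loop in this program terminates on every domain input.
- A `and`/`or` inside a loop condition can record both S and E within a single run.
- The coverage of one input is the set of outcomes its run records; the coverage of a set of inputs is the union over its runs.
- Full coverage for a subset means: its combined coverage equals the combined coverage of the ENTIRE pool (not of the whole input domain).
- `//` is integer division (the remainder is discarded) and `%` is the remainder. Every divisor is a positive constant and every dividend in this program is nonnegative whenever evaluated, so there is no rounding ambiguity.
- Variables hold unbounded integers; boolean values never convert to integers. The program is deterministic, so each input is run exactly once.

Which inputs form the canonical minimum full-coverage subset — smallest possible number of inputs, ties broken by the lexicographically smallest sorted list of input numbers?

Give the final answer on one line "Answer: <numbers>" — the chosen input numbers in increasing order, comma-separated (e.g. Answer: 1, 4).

input #1, g=20: events B2->E, B1->T, B2->E, B1->T, B2->E, B1->T, B2->E, B1->T, B2->E, B1->T, B2->E, B1->T, B2->S, B1->F, ...; outcomes B1=T, B1=F, B2=S, B2=E, B3=T, B5=T, B6=F, B8=T
input #2, g=11: events B2->E, B1->T, B2->E, B1->T, B2->E, B1->T, B2->E, B1->T, B2->E, B1->T, B2->S, B1->F, B3->F, B4->T, ...; outcomes B1=T, B1=F, B2=S, B2=E, B3=F, B4=T, B5=T, B6=T, B8=F, B9=F, B10=E, B11=T
input #3, g=4: events B2->E, B1->T, B2->E, B1->T, B2->E, B1->T, B2->E, B1->T, B2->E, B1->T, B2->E, B1->T, B2->S, B1->F, ...; outcomes B1=T, B1=F, B2=S, B2=E, B3=F, B4=F, B5=T, B6=F, B8=T
input #4, g=3: events B2->E, B1->T, B2->E, B1->T, B2->E, B1->T, B2->E, B1->T, B2->E, B1->T, B2->S, B1->F, B3->F, B4->F, ...; outcomes B1=T, B1=F, B2=S, B2=E, B3=F, B4=F, B5=T, B6=T, B8=F, B9=T, B10=S
input #5, g=24: events B2->E, B1->T, B2->E, B1->T, B2->E, B1->T, B2->E, B1->T, B2->E, B1->T, B2->E, B1->T, B2->S, B1->F, ...; outcomes B1=T, B1=F, B2=S, B2=E, B3=T, B5=F, B7=T, B8=T
input #6, g=22: events B2->E, B1->T, B2->E, B1->T, B2->E, B1->T, B2->E, B1->T, B2->E, B1->T, B2->E, B1->T, B2->S, B1->F, ...; outcomes B1=T, B1=F, B2=S, B2=E, B3=T, B5=T, B6=F, B8=T
input #7, g=1: events B2->E, B1->F, B3->F, B4->F, B5->T, B6->T, B8->F, B10->S, B9->T; outcomes B1=F, B2=E, B3=F, B4=F, B5=T, B6=T, B8=F, B9=T, B10=S
input #8, g=17: events B2->E, B1->T, B2->E, B1->T, B2->E, B1->T, B2->E, B1->T, B2->E, B1->T, B2->S, B1->F, B3->T, B5->T, ...; outcomes B1=T, B1=F, B2=S, B2=E, B3=T, B5=T, B6=T, B8=F, B9=F, B10=E, B11=T
together the pool reaches 20 outcomes: B1=T, B1=F, B2=S, B2=E, B3=T, B3=F, B4=T, B4=F, B5=T, B5=F, B6=T, B6=F, B7=T, B8=T, B8=F, B9=T, B9=F, B10=S, B10=E, B11=T
size 1 is not enough: best union over all size-1 subsets is 12/20
size 2 is not enough: best union over all size-2 subsets is 16/20
size 3 is not enough: best union over all size-3 subsets is 19/20
at size 4, {1, 2, 4, 5} reaches all 20 outcomes; every lexicographically earlier size-4 subset fails

Answer: 1, 2, 4, 5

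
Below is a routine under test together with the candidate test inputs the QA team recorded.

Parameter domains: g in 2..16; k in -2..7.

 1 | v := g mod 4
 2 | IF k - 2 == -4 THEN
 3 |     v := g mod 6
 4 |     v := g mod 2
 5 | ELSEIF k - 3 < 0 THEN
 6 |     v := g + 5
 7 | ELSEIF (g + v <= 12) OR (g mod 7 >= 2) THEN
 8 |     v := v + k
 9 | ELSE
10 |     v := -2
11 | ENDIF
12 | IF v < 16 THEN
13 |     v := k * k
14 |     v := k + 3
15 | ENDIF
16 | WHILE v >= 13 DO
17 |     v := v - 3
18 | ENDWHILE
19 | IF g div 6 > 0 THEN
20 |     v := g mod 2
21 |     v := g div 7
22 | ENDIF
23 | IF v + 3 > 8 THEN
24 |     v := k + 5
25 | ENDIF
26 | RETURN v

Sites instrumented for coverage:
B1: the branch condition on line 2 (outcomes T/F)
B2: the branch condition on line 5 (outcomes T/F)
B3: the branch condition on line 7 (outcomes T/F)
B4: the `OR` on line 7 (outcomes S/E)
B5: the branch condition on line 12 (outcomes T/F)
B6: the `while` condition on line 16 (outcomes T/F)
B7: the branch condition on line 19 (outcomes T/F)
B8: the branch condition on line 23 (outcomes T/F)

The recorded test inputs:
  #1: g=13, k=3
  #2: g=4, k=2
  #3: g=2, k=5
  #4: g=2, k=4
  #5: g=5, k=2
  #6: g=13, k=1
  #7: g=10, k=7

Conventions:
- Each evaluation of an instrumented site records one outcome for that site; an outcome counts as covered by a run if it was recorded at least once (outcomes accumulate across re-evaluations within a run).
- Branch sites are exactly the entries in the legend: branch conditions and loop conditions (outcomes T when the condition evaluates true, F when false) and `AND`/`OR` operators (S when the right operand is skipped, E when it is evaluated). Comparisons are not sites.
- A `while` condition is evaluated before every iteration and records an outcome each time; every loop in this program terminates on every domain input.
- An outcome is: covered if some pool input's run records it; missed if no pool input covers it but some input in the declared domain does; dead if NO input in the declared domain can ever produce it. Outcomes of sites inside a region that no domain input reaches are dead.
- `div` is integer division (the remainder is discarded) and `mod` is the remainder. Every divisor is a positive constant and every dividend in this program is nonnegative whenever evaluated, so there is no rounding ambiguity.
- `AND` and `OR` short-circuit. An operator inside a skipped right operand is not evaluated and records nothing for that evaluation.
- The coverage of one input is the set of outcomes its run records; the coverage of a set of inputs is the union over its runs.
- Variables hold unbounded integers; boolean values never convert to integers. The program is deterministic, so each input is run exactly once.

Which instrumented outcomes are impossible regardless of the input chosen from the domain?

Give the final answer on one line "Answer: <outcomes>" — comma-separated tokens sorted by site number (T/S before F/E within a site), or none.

running all 150 domain inputs and tallying outcomes:
  reachable outcomes have witnesses, e.g. B1=T (e.g. g=2, k=-2), B1=F (e.g. g=2, k=-1), B2=T (e.g. g=2, k=-1), B2=F (e.g. g=2, k=3)

Answer: none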